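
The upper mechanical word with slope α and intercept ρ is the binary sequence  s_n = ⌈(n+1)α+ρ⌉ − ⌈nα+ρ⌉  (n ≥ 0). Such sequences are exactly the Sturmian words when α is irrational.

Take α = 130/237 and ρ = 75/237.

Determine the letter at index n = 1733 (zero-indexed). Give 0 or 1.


(n+1)α + ρ = (1734·130 + 75) / 237 = 225495/237
nα + ρ     = (1733·130 + 75) / 237 = 225365/237
⌈225495/237⌉ = 952,  ⌈225365/237⌉ = 951
s_{1733} = 952 − 951 = 1

1


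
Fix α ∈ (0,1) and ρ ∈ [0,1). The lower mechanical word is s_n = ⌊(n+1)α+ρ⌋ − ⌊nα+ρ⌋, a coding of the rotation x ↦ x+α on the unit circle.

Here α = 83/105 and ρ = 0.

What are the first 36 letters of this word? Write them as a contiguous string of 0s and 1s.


n=0: ⌊(1·83)/105⌋ − ⌊(0·83)/105⌋ = ⌊83/105⌋ − ⌊0/105⌋ = 0 − 0 = 0
n=1: ⌊(2·83)/105⌋ − ⌊(1·83)/105⌋ = ⌊166/105⌋ − ⌊83/105⌋ = 1 − 0 = 1
n=2: ⌊(3·83)/105⌋ − ⌊(2·83)/105⌋ = ⌊249/105⌋ − ⌊166/105⌋ = 2 − 1 = 1
n=3: ⌊(4·83)/105⌋ − ⌊(3·83)/105⌋ = ⌊332/105⌋ − ⌊249/105⌋ = 3 − 2 = 1
n=4: ⌊(5·83)/105⌋ − ⌊(4·83)/105⌋ = ⌊415/105⌋ − ⌊332/105⌋ = 3 − 3 = 0
n=5: ⌊(6·83)/105⌋ − ⌊(5·83)/105⌋ = ⌊498/105⌋ − ⌊415/105⌋ = 4 − 3 = 1
n=6: ⌊(7·83)/105⌋ − ⌊(6·83)/105⌋ = ⌊581/105⌋ − ⌊498/105⌋ = 5 − 4 = 1
n=7: ⌊(8·83)/105⌋ − ⌊(7·83)/105⌋ = ⌊664/105⌋ − ⌊581/105⌋ = 6 − 5 = 1
n=8: ⌊(9·83)/105⌋ − ⌊(8·83)/105⌋ = ⌊747/105⌋ − ⌊664/105⌋ = 7 − 6 = 1
n=9: ⌊(10·83)/105⌋ − ⌊(9·83)/105⌋ = ⌊830/105⌋ − ⌊747/105⌋ = 7 − 7 = 0
n=10: ⌊(11·83)/105⌋ − ⌊(10·83)/105⌋ = ⌊913/105⌋ − ⌊830/105⌋ = 8 − 7 = 1
n=11: ⌊(12·83)/105⌋ − ⌊(11·83)/105⌋ = ⌊996/105⌋ − ⌊913/105⌋ = 9 − 8 = 1
n=12: ⌊(13·83)/105⌋ − ⌊(12·83)/105⌋ = ⌊1079/105⌋ − ⌊996/105⌋ = 10 − 9 = 1
n=13: ⌊(14·83)/105⌋ − ⌊(13·83)/105⌋ = ⌊1162/105⌋ − ⌊1079/105⌋ = 11 − 10 = 1
n=14: ⌊(15·83)/105⌋ − ⌊(14·83)/105⌋ = ⌊1245/105⌋ − ⌊1162/105⌋ = 11 − 11 = 0
n=15: ⌊(16·83)/105⌋ − ⌊(15·83)/105⌋ = ⌊1328/105⌋ − ⌊1245/105⌋ = 12 − 11 = 1
n=16: ⌊(17·83)/105⌋ − ⌊(16·83)/105⌋ = ⌊1411/105⌋ − ⌊1328/105⌋ = 13 − 12 = 1
n=17: ⌊(18·83)/105⌋ − ⌊(17·83)/105⌋ = ⌊1494/105⌋ − ⌊1411/105⌋ = 14 − 13 = 1
n=18: ⌊(19·83)/105⌋ − ⌊(18·83)/105⌋ = ⌊1577/105⌋ − ⌊1494/105⌋ = 15 − 14 = 1
n=19: ⌊(20·83)/105⌋ − ⌊(19·83)/105⌋ = ⌊1660/105⌋ − ⌊1577/105⌋ = 15 − 15 = 0
n=20: ⌊(21·83)/105⌋ − ⌊(20·83)/105⌋ = ⌊1743/105⌋ − ⌊1660/105⌋ = 16 − 15 = 1
n=21: ⌊(22·83)/105⌋ − ⌊(21·83)/105⌋ = ⌊1826/105⌋ − ⌊1743/105⌋ = 17 − 16 = 1
n=22: ⌊(23·83)/105⌋ − ⌊(22·83)/105⌋ = ⌊1909/105⌋ − ⌊1826/105⌋ = 18 − 17 = 1
n=23: ⌊(24·83)/105⌋ − ⌊(23·83)/105⌋ = ⌊1992/105⌋ − ⌊1909/105⌋ = 18 − 18 = 0
n=24: ⌊(25·83)/105⌋ − ⌊(24·83)/105⌋ = ⌊2075/105⌋ − ⌊1992/105⌋ = 19 − 18 = 1
n=25: ⌊(26·83)/105⌋ − ⌊(25·83)/105⌋ = ⌊2158/105⌋ − ⌊2075/105⌋ = 20 − 19 = 1
n=26: ⌊(27·83)/105⌋ − ⌊(26·83)/105⌋ = ⌊2241/105⌋ − ⌊2158/105⌋ = 21 − 20 = 1
n=27: ⌊(28·83)/105⌋ − ⌊(27·83)/105⌋ = ⌊2324/105⌋ − ⌊2241/105⌋ = 22 − 21 = 1
n=28: ⌊(29·83)/105⌋ − ⌊(28·83)/105⌋ = ⌊2407/105⌋ − ⌊2324/105⌋ = 22 − 22 = 0
n=29: ⌊(30·83)/105⌋ − ⌊(29·83)/105⌋ = ⌊2490/105⌋ − ⌊2407/105⌋ = 23 − 22 = 1
n=30: ⌊(31·83)/105⌋ − ⌊(30·83)/105⌋ = ⌊2573/105⌋ − ⌊2490/105⌋ = 24 − 23 = 1
n=31: ⌊(32·83)/105⌋ − ⌊(31·83)/105⌋ = ⌊2656/105⌋ − ⌊2573/105⌋ = 25 − 24 = 1
n=32: ⌊(33·83)/105⌋ − ⌊(32·83)/105⌋ = ⌊2739/105⌋ − ⌊2656/105⌋ = 26 − 25 = 1
n=33: ⌊(34·83)/105⌋ − ⌊(33·83)/105⌋ = ⌊2822/105⌋ − ⌊2739/105⌋ = 26 − 26 = 0
n=34: ⌊(35·83)/105⌋ − ⌊(34·83)/105⌋ = ⌊2905/105⌋ − ⌊2822/105⌋ = 27 − 26 = 1
n=35: ⌊(36·83)/105⌋ − ⌊(35·83)/105⌋ = ⌊2988/105⌋ − ⌊2905/105⌋ = 28 − 27 = 1

011101111011110111101110111101111011


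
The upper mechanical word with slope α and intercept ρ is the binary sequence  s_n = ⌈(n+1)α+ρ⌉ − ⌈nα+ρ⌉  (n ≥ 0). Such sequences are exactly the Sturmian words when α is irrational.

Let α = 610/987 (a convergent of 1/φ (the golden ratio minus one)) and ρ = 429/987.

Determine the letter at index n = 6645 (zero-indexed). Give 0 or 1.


0

(n+1)α + ρ = (6646·610 + 429) / 987 = 4054489/987
nα + ρ     = (6645·610 + 429) / 987 = 4053879/987
⌈4054489/987⌉ = 4108,  ⌈4053879/987⌉ = 4108
s_{6645} = 4108 − 4108 = 0


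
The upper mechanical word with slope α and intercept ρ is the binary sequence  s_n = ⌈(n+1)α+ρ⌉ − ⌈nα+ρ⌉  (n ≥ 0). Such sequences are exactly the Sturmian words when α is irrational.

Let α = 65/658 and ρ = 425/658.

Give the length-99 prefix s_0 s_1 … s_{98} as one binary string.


000100000000010000000001000000000100000000001000000000100000000010000000001000000000100000000010000

n=0: ⌈(1·65+425)/658⌉ − ⌈(0·65+425)/658⌉ = ⌈490/658⌉ − ⌈425/658⌉ = 1 − 1 = 0
n=1: ⌈(2·65+425)/658⌉ − ⌈(1·65+425)/658⌉ = ⌈555/658⌉ − ⌈490/658⌉ = 1 − 1 = 0
n=2: ⌈(3·65+425)/658⌉ − ⌈(2·65+425)/658⌉ = ⌈620/658⌉ − ⌈555/658⌉ = 1 − 1 = 0
n=3: ⌈(4·65+425)/658⌉ − ⌈(3·65+425)/658⌉ = ⌈685/658⌉ − ⌈620/658⌉ = 2 − 1 = 1
n=4: ⌈(5·65+425)/658⌉ − ⌈(4·65+425)/658⌉ = ⌈750/658⌉ − ⌈685/658⌉ = 2 − 2 = 0
n=5: ⌈(6·65+425)/658⌉ − ⌈(5·65+425)/658⌉ = ⌈815/658⌉ − ⌈750/658⌉ = 2 − 2 = 0
n=6: ⌈(7·65+425)/658⌉ − ⌈(6·65+425)/658⌉ = ⌈880/658⌉ − ⌈815/658⌉ = 2 − 2 = 0
n=7: ⌈(8·65+425)/658⌉ − ⌈(7·65+425)/658⌉ = ⌈945/658⌉ − ⌈880/658⌉ = 2 − 2 = 0
n=8: ⌈(9·65+425)/658⌉ − ⌈(8·65+425)/658⌉ = ⌈1010/658⌉ − ⌈945/658⌉ = 2 − 2 = 0
n=9: ⌈(10·65+425)/658⌉ − ⌈(9·65+425)/658⌉ = ⌈1075/658⌉ − ⌈1010/658⌉ = 2 − 2 = 0
n=10: ⌈(11·65+425)/658⌉ − ⌈(10·65+425)/658⌉ = ⌈1140/658⌉ − ⌈1075/658⌉ = 2 − 2 = 0
n=11: ⌈(12·65+425)/658⌉ − ⌈(11·65+425)/658⌉ = ⌈1205/658⌉ − ⌈1140/658⌉ = 2 − 2 = 0
n=12: ⌈(13·65+425)/658⌉ − ⌈(12·65+425)/658⌉ = ⌈1270/658⌉ − ⌈1205/658⌉ = 2 − 2 = 0
n=13: ⌈(14·65+425)/658⌉ − ⌈(13·65+425)/658⌉ = ⌈1335/658⌉ − ⌈1270/658⌉ = 3 − 2 = 1
n=14: ⌈(15·65+425)/658⌉ − ⌈(14·65+425)/658⌉ = ⌈1400/658⌉ − ⌈1335/658⌉ = 3 − 3 = 0
n=15: ⌈(16·65+425)/658⌉ − ⌈(15·65+425)/658⌉ = ⌈1465/658⌉ − ⌈1400/658⌉ = 3 − 3 = 0
n=16: ⌈(17·65+425)/658⌉ − ⌈(16·65+425)/658⌉ = ⌈1530/658⌉ − ⌈1465/658⌉ = 3 − 3 = 0
n=17: ⌈(18·65+425)/658⌉ − ⌈(17·65+425)/658⌉ = ⌈1595/658⌉ − ⌈1530/658⌉ = 3 − 3 = 0
n=18: ⌈(19·65+425)/658⌉ − ⌈(18·65+425)/658⌉ = ⌈1660/658⌉ − ⌈1595/658⌉ = 3 − 3 = 0
n=19: ⌈(20·65+425)/658⌉ − ⌈(19·65+425)/658⌉ = ⌈1725/658⌉ − ⌈1660/658⌉ = 3 − 3 = 0
n=20: ⌈(21·65+425)/658⌉ − ⌈(20·65+425)/658⌉ = ⌈1790/658⌉ − ⌈1725/658⌉ = 3 − 3 = 0
n=21: ⌈(22·65+425)/658⌉ − ⌈(21·65+425)/658⌉ = ⌈1855/658⌉ − ⌈1790/658⌉ = 3 − 3 = 0
n=22: ⌈(23·65+425)/658⌉ − ⌈(22·65+425)/658⌉ = ⌈1920/658⌉ − ⌈1855/658⌉ = 3 − 3 = 0
n=23: ⌈(24·65+425)/658⌉ − ⌈(23·65+425)/658⌉ = ⌈1985/658⌉ − ⌈1920/658⌉ = 4 − 3 = 1
n=24: ⌈(25·65+425)/658⌉ − ⌈(24·65+425)/658⌉ = ⌈2050/658⌉ − ⌈1985/658⌉ = 4 − 4 = 0
n=25: ⌈(26·65+425)/658⌉ − ⌈(25·65+425)/658⌉ = ⌈2115/658⌉ − ⌈2050/658⌉ = 4 − 4 = 0
n=26: ⌈(27·65+425)/658⌉ − ⌈(26·65+425)/658⌉ = ⌈2180/658⌉ − ⌈2115/658⌉ = 4 − 4 = 0
n=27: ⌈(28·65+425)/658⌉ − ⌈(27·65+425)/658⌉ = ⌈2245/658⌉ − ⌈2180/658⌉ = 4 − 4 = 0
n=28: ⌈(29·65+425)/658⌉ − ⌈(28·65+425)/658⌉ = ⌈2310/658⌉ − ⌈2245/658⌉ = 4 − 4 = 0
n=29: ⌈(30·65+425)/658⌉ − ⌈(29·65+425)/658⌉ = ⌈2375/658⌉ − ⌈2310/658⌉ = 4 − 4 = 0
n=30: ⌈(31·65+425)/658⌉ − ⌈(30·65+425)/658⌉ = ⌈2440/658⌉ − ⌈2375/658⌉ = 4 − 4 = 0
n=31: ⌈(32·65+425)/658⌉ − ⌈(31·65+425)/658⌉ = ⌈2505/658⌉ − ⌈2440/658⌉ = 4 − 4 = 0
n=32: ⌈(33·65+425)/658⌉ − ⌈(32·65+425)/658⌉ = ⌈2570/658⌉ − ⌈2505/658⌉ = 4 − 4 = 0
n=33: ⌈(34·65+425)/658⌉ − ⌈(33·65+425)/658⌉ = ⌈2635/658⌉ − ⌈2570/658⌉ = 5 − 4 = 1
n=34: ⌈(35·65+425)/658⌉ − ⌈(34·65+425)/658⌉ = ⌈2700/658⌉ − ⌈2635/658⌉ = 5 − 5 = 0
n=35: ⌈(36·65+425)/658⌉ − ⌈(35·65+425)/658⌉ = ⌈2765/658⌉ − ⌈2700/658⌉ = 5 − 5 = 0
n=36: ⌈(37·65+425)/658⌉ − ⌈(36·65+425)/658⌉ = ⌈2830/658⌉ − ⌈2765/658⌉ = 5 − 5 = 0
n=37: ⌈(38·65+425)/658⌉ − ⌈(37·65+425)/658⌉ = ⌈2895/658⌉ − ⌈2830/658⌉ = 5 − 5 = 0
n=38: ⌈(39·65+425)/658⌉ − ⌈(38·65+425)/658⌉ = ⌈2960/658⌉ − ⌈2895/658⌉ = 5 − 5 = 0
n=39: ⌈(40·65+425)/658⌉ − ⌈(39·65+425)/658⌉ = ⌈3025/658⌉ − ⌈2960/658⌉ = 5 − 5 = 0
n=40: ⌈(41·65+425)/658⌉ − ⌈(40·65+425)/658⌉ = ⌈3090/658⌉ − ⌈3025/658⌉ = 5 − 5 = 0
n=41: ⌈(42·65+425)/658⌉ − ⌈(41·65+425)/658⌉ = ⌈3155/658⌉ − ⌈3090/658⌉ = 5 − 5 = 0
n=42: ⌈(43·65+425)/658⌉ − ⌈(42·65+425)/658⌉ = ⌈3220/658⌉ − ⌈3155/658⌉ = 5 − 5 = 0
n=43: ⌈(44·65+425)/658⌉ − ⌈(43·65+425)/658⌉ = ⌈3285/658⌉ − ⌈3220/658⌉ = 5 − 5 = 0
n=44: ⌈(45·65+425)/658⌉ − ⌈(44·65+425)/658⌉ = ⌈3350/658⌉ − ⌈3285/658⌉ = 6 − 5 = 1
n=45: ⌈(46·65+425)/658⌉ − ⌈(45·65+425)/658⌉ = ⌈3415/658⌉ − ⌈3350/658⌉ = 6 − 6 = 0
n=46: ⌈(47·65+425)/658⌉ − ⌈(46·65+425)/658⌉ = ⌈3480/658⌉ − ⌈3415/658⌉ = 6 − 6 = 0
n=47: ⌈(48·65+425)/658⌉ − ⌈(47·65+425)/658⌉ = ⌈3545/658⌉ − ⌈3480/658⌉ = 6 − 6 = 0
n=48: ⌈(49·65+425)/658⌉ − ⌈(48·65+425)/658⌉ = ⌈3610/658⌉ − ⌈3545/658⌉ = 6 − 6 = 0
n=49: ⌈(50·65+425)/658⌉ − ⌈(49·65+425)/658⌉ = ⌈3675/658⌉ − ⌈3610/658⌉ = 6 − 6 = 0
n=50: ⌈(51·65+425)/658⌉ − ⌈(50·65+425)/658⌉ = ⌈3740/658⌉ − ⌈3675/658⌉ = 6 − 6 = 0
n=51: ⌈(52·65+425)/658⌉ − ⌈(51·65+425)/658⌉ = ⌈3805/658⌉ − ⌈3740/658⌉ = 6 − 6 = 0
n=52: ⌈(53·65+425)/658⌉ − ⌈(52·65+425)/658⌉ = ⌈3870/658⌉ − ⌈3805/658⌉ = 6 − 6 = 0
n=53: ⌈(54·65+425)/658⌉ − ⌈(53·65+425)/658⌉ = ⌈3935/658⌉ − ⌈3870/658⌉ = 6 − 6 = 0
n=54: ⌈(55·65+425)/658⌉ − ⌈(54·65+425)/658⌉ = ⌈4000/658⌉ − ⌈3935/658⌉ = 7 − 6 = 1
n=55: ⌈(56·65+425)/658⌉ − ⌈(55·65+425)/658⌉ = ⌈4065/658⌉ − ⌈4000/658⌉ = 7 − 7 = 0
n=56: ⌈(57·65+425)/658⌉ − ⌈(56·65+425)/658⌉ = ⌈4130/658⌉ − ⌈4065/658⌉ = 7 − 7 = 0
n=57: ⌈(58·65+425)/658⌉ − ⌈(57·65+425)/658⌉ = ⌈4195/658⌉ − ⌈4130/658⌉ = 7 − 7 = 0
n=58: ⌈(59·65+425)/658⌉ − ⌈(58·65+425)/658⌉ = ⌈4260/658⌉ − ⌈4195/658⌉ = 7 − 7 = 0
n=59: ⌈(60·65+425)/658⌉ − ⌈(59·65+425)/658⌉ = ⌈4325/658⌉ − ⌈4260/658⌉ = 7 − 7 = 0
n=60: ⌈(61·65+425)/658⌉ − ⌈(60·65+425)/658⌉ = ⌈4390/658⌉ − ⌈4325/658⌉ = 7 − 7 = 0
n=61: ⌈(62·65+425)/658⌉ − ⌈(61·65+425)/658⌉ = ⌈4455/658⌉ − ⌈4390/658⌉ = 7 − 7 = 0
n=62: ⌈(63·65+425)/658⌉ − ⌈(62·65+425)/658⌉ = ⌈4520/658⌉ − ⌈4455/658⌉ = 7 − 7 = 0
n=63: ⌈(64·65+425)/658⌉ − ⌈(63·65+425)/658⌉ = ⌈4585/658⌉ − ⌈4520/658⌉ = 7 − 7 = 0
n=64: ⌈(65·65+425)/658⌉ − ⌈(64·65+425)/658⌉ = ⌈4650/658⌉ − ⌈4585/658⌉ = 8 − 7 = 1
n=65: ⌈(66·65+425)/658⌉ − ⌈(65·65+425)/658⌉ = ⌈4715/658⌉ − ⌈4650/658⌉ = 8 − 8 = 0
n=66: ⌈(67·65+425)/658⌉ − ⌈(66·65+425)/658⌉ = ⌈4780/658⌉ − ⌈4715/658⌉ = 8 − 8 = 0
n=67: ⌈(68·65+425)/658⌉ − ⌈(67·65+425)/658⌉ = ⌈4845/658⌉ − ⌈4780/658⌉ = 8 − 8 = 0
n=68: ⌈(69·65+425)/658⌉ − ⌈(68·65+425)/658⌉ = ⌈4910/658⌉ − ⌈4845/658⌉ = 8 − 8 = 0
n=69: ⌈(70·65+425)/658⌉ − ⌈(69·65+425)/658⌉ = ⌈4975/658⌉ − ⌈4910/658⌉ = 8 − 8 = 0
n=70: ⌈(71·65+425)/658⌉ − ⌈(70·65+425)/658⌉ = ⌈5040/658⌉ − ⌈4975/658⌉ = 8 − 8 = 0
n=71: ⌈(72·65+425)/658⌉ − ⌈(71·65+425)/658⌉ = ⌈5105/658⌉ − ⌈5040/658⌉ = 8 − 8 = 0
n=72: ⌈(73·65+425)/658⌉ − ⌈(72·65+425)/658⌉ = ⌈5170/658⌉ − ⌈5105/658⌉ = 8 − 8 = 0
n=73: ⌈(74·65+425)/658⌉ − ⌈(73·65+425)/658⌉ = ⌈5235/658⌉ − ⌈5170/658⌉ = 8 − 8 = 0
n=74: ⌈(75·65+425)/658⌉ − ⌈(74·65+425)/658⌉ = ⌈5300/658⌉ − ⌈5235/658⌉ = 9 − 8 = 1
n=75: ⌈(76·65+425)/658⌉ − ⌈(75·65+425)/658⌉ = ⌈5365/658⌉ − ⌈5300/658⌉ = 9 − 9 = 0
n=76: ⌈(77·65+425)/658⌉ − ⌈(76·65+425)/658⌉ = ⌈5430/658⌉ − ⌈5365/658⌉ = 9 − 9 = 0
n=77: ⌈(78·65+425)/658⌉ − ⌈(77·65+425)/658⌉ = ⌈5495/658⌉ − ⌈5430/658⌉ = 9 − 9 = 0
n=78: ⌈(79·65+425)/658⌉ − ⌈(78·65+425)/658⌉ = ⌈5560/658⌉ − ⌈5495/658⌉ = 9 − 9 = 0
n=79: ⌈(80·65+425)/658⌉ − ⌈(79·65+425)/658⌉ = ⌈5625/658⌉ − ⌈5560/658⌉ = 9 − 9 = 0
n=80: ⌈(81·65+425)/658⌉ − ⌈(80·65+425)/658⌉ = ⌈5690/658⌉ − ⌈5625/658⌉ = 9 − 9 = 0
n=81: ⌈(82·65+425)/658⌉ − ⌈(81·65+425)/658⌉ = ⌈5755/658⌉ − ⌈5690/658⌉ = 9 − 9 = 0
n=82: ⌈(83·65+425)/658⌉ − ⌈(82·65+425)/658⌉ = ⌈5820/658⌉ − ⌈5755/658⌉ = 9 − 9 = 0
n=83: ⌈(84·65+425)/658⌉ − ⌈(83·65+425)/658⌉ = ⌈5885/658⌉ − ⌈5820/658⌉ = 9 − 9 = 0
n=84: ⌈(85·65+425)/658⌉ − ⌈(84·65+425)/658⌉ = ⌈5950/658⌉ − ⌈5885/658⌉ = 10 − 9 = 1
n=85: ⌈(86·65+425)/658⌉ − ⌈(85·65+425)/658⌉ = ⌈6015/658⌉ − ⌈5950/658⌉ = 10 − 10 = 0
n=86: ⌈(87·65+425)/658⌉ − ⌈(86·65+425)/658⌉ = ⌈6080/658⌉ − ⌈6015/658⌉ = 10 − 10 = 0
n=87: ⌈(88·65+425)/658⌉ − ⌈(87·65+425)/658⌉ = ⌈6145/658⌉ − ⌈6080/658⌉ = 10 − 10 = 0
n=88: ⌈(89·65+425)/658⌉ − ⌈(88·65+425)/658⌉ = ⌈6210/658⌉ − ⌈6145/658⌉ = 10 − 10 = 0
n=89: ⌈(90·65+425)/658⌉ − ⌈(89·65+425)/658⌉ = ⌈6275/658⌉ − ⌈6210/658⌉ = 10 − 10 = 0
n=90: ⌈(91·65+425)/658⌉ − ⌈(90·65+425)/658⌉ = ⌈6340/658⌉ − ⌈6275/658⌉ = 10 − 10 = 0
n=91: ⌈(92·65+425)/658⌉ − ⌈(91·65+425)/658⌉ = ⌈6405/658⌉ − ⌈6340/658⌉ = 10 − 10 = 0
n=92: ⌈(93·65+425)/658⌉ − ⌈(92·65+425)/658⌉ = ⌈6470/658⌉ − ⌈6405/658⌉ = 10 − 10 = 0
n=93: ⌈(94·65+425)/658⌉ − ⌈(93·65+425)/658⌉ = ⌈6535/658⌉ − ⌈6470/658⌉ = 10 − 10 = 0
n=94: ⌈(95·65+425)/658⌉ − ⌈(94·65+425)/658⌉ = ⌈6600/658⌉ − ⌈6535/658⌉ = 11 − 10 = 1
n=95: ⌈(96·65+425)/658⌉ − ⌈(95·65+425)/658⌉ = ⌈6665/658⌉ − ⌈6600/658⌉ = 11 − 11 = 0
n=96: ⌈(97·65+425)/658⌉ − ⌈(96·65+425)/658⌉ = ⌈6730/658⌉ − ⌈6665/658⌉ = 11 − 11 = 0
n=97: ⌈(98·65+425)/658⌉ − ⌈(97·65+425)/658⌉ = ⌈6795/658⌉ − ⌈6730/658⌉ = 11 − 11 = 0
n=98: ⌈(99·65+425)/658⌉ − ⌈(98·65+425)/658⌉ = ⌈6860/658⌉ − ⌈6795/658⌉ = 11 − 11 = 0


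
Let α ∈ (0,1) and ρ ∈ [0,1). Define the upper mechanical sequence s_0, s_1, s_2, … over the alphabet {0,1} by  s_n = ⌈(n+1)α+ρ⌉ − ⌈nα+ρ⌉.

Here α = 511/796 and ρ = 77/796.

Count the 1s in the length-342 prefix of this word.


#1s = Σ_{n=0}^{341} s_n = Σ_{n=0}^{341} (⌈(n+1)α+ρ⌉ − ⌈nα+ρ⌉)
the sum telescopes: every ⌈nα+ρ⌉ with 0 < n < 342 appears once with + and once with −, leaving ⌈342α+ρ⌉ − ⌈0·α+ρ⌉
342α + ρ = (342·511 + 77) / 796 = 174839/796
ρ = 77/796
⌈174839/796⌉ = 220,  ⌈77/796⌉ = 1
#1s = 220 − 1 = 219

219


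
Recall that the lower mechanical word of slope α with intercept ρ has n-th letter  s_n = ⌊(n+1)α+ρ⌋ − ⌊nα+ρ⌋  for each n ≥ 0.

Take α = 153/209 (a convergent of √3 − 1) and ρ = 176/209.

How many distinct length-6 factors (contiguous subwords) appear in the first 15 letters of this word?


7

t_n = ⌊(n·153+176)/209⌋ for n = 0 … 15:
  n=0…9: ⌊176/209⌋=0 ⌊329/209⌋=1 ⌊482/209⌋=2 ⌊635/209⌋=3 ⌊788/209⌋=3 ⌊941/209⌋=4 ⌊1094/209⌋=5 ⌊1247/209⌋=5 ⌊1400/209⌋=6 ⌊1553/209⌋=7
  n=10…15: ⌊1706/209⌋=8 ⌊1859/209⌋=8 ⌊2012/209⌋=9 ⌊2165/209⌋=10 ⌊2318/209⌋=11 ⌊2471/209⌋=11
s_n = t_(n+1) − t_n for n = 0 … 14 gives
prefix = 111011011101110
slide a length-6 window over [0..5] … [9..14] (10 windows); first occurrence of each distinct factor:
  [  0..  5] 111011
  [  1..  6] 110110
  [  2..  7] 101101
  [  3..  8] 011011
  [  4..  9] 110111
  [  5.. 10] 101110
  [  6.. 11] 011101
  (the other 3 windows repeat one of these)
distinct factors: {011011, 011101, 101101, 101110, 110110, 110111, 111011}
count = 7  (Sturmian bound for length 6 is 7)


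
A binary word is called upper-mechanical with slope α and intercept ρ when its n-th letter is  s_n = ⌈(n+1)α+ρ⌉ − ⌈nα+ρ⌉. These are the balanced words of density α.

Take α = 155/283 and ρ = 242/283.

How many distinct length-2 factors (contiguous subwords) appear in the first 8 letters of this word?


t_n = ⌈(n·155+242)/283⌉ for n = 0 … 8:
  n=0…8: ⌈242/283⌉=1 ⌈397/283⌉=2 ⌈552/283⌉=2 ⌈707/283⌉=3 ⌈862/283⌉=4 ⌈1017/283⌉=4 ⌈1172/283⌉=5 ⌈1327/283⌉=5 ⌈1482/283⌉=6
s_n = t_(n+1) − t_n for n = 0 … 7 gives
prefix = 10110101
slide a length-2 window over [0..1] … [6..7] (7 windows); first occurrence of each distinct factor:
  [  0..  1] 10
  [  1..  2] 01
  [  2..  3] 11
  (the other 4 windows repeat one of these)
distinct factors: {01, 10, 11}
count = 3  (Sturmian bound for length 2 is 3)

3


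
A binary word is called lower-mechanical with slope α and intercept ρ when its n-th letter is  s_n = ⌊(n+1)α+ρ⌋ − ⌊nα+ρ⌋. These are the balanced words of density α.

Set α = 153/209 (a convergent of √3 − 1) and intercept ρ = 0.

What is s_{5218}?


(n+1)α + ρ = (5219·153) / 209 = 798507/209
nα + ρ     = (5218·153) / 209 = 798354/209
⌊798507/209⌋ = 3820,  ⌊798354/209⌋ = 3819
s_{5218} = 3820 − 3819 = 1

1


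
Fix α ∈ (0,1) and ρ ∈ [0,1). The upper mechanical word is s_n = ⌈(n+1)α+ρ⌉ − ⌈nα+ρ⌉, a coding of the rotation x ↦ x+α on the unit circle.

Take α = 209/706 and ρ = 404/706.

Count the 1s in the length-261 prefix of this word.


#1s = Σ_{n=0}^{260} s_n = Σ_{n=0}^{260} (⌈(n+1)α+ρ⌉ − ⌈nα+ρ⌉)
the sum telescopes: every ⌈nα+ρ⌉ with 0 < n < 261 appears once with + and once with −, leaving ⌈261α+ρ⌉ − ⌈0·α+ρ⌉
261α + ρ = (261·209 + 404) / 706 = 54953/706
ρ = 404/706
⌈54953/706⌉ = 78,  ⌈404/706⌉ = 1
#1s = 78 − 1 = 77

77


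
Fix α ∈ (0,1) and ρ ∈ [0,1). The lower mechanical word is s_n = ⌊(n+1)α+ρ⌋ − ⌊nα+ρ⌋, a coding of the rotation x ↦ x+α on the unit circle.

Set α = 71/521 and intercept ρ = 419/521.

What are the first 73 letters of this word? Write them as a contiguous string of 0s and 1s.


0100000010000000100000010000001000000010000001000000100000001000000100000

n=0: ⌊(1·71+419)/521⌋ − ⌊(0·71+419)/521⌋ = ⌊490/521⌋ − ⌊419/521⌋ = 0 − 0 = 0
n=1: ⌊(2·71+419)/521⌋ − ⌊(1·71+419)/521⌋ = ⌊561/521⌋ − ⌊490/521⌋ = 1 − 0 = 1
n=2: ⌊(3·71+419)/521⌋ − ⌊(2·71+419)/521⌋ = ⌊632/521⌋ − ⌊561/521⌋ = 1 − 1 = 0
n=3: ⌊(4·71+419)/521⌋ − ⌊(3·71+419)/521⌋ = ⌊703/521⌋ − ⌊632/521⌋ = 1 − 1 = 0
n=4: ⌊(5·71+419)/521⌋ − ⌊(4·71+419)/521⌋ = ⌊774/521⌋ − ⌊703/521⌋ = 1 − 1 = 0
n=5: ⌊(6·71+419)/521⌋ − ⌊(5·71+419)/521⌋ = ⌊845/521⌋ − ⌊774/521⌋ = 1 − 1 = 0
n=6: ⌊(7·71+419)/521⌋ − ⌊(6·71+419)/521⌋ = ⌊916/521⌋ − ⌊845/521⌋ = 1 − 1 = 0
n=7: ⌊(8·71+419)/521⌋ − ⌊(7·71+419)/521⌋ = ⌊987/521⌋ − ⌊916/521⌋ = 1 − 1 = 0
n=8: ⌊(9·71+419)/521⌋ − ⌊(8·71+419)/521⌋ = ⌊1058/521⌋ − ⌊987/521⌋ = 2 − 1 = 1
n=9: ⌊(10·71+419)/521⌋ − ⌊(9·71+419)/521⌋ = ⌊1129/521⌋ − ⌊1058/521⌋ = 2 − 2 = 0
n=10: ⌊(11·71+419)/521⌋ − ⌊(10·71+419)/521⌋ = ⌊1200/521⌋ − ⌊1129/521⌋ = 2 − 2 = 0
n=11: ⌊(12·71+419)/521⌋ − ⌊(11·71+419)/521⌋ = ⌊1271/521⌋ − ⌊1200/521⌋ = 2 − 2 = 0
n=12: ⌊(13·71+419)/521⌋ − ⌊(12·71+419)/521⌋ = ⌊1342/521⌋ − ⌊1271/521⌋ = 2 − 2 = 0
n=13: ⌊(14·71+419)/521⌋ − ⌊(13·71+419)/521⌋ = ⌊1413/521⌋ − ⌊1342/521⌋ = 2 − 2 = 0
n=14: ⌊(15·71+419)/521⌋ − ⌊(14·71+419)/521⌋ = ⌊1484/521⌋ − ⌊1413/521⌋ = 2 − 2 = 0
n=15: ⌊(16·71+419)/521⌋ − ⌊(15·71+419)/521⌋ = ⌊1555/521⌋ − ⌊1484/521⌋ = 2 − 2 = 0
n=16: ⌊(17·71+419)/521⌋ − ⌊(16·71+419)/521⌋ = ⌊1626/521⌋ − ⌊1555/521⌋ = 3 − 2 = 1
n=17: ⌊(18·71+419)/521⌋ − ⌊(17·71+419)/521⌋ = ⌊1697/521⌋ − ⌊1626/521⌋ = 3 − 3 = 0
n=18: ⌊(19·71+419)/521⌋ − ⌊(18·71+419)/521⌋ = ⌊1768/521⌋ − ⌊1697/521⌋ = 3 − 3 = 0
n=19: ⌊(20·71+419)/521⌋ − ⌊(19·71+419)/521⌋ = ⌊1839/521⌋ − ⌊1768/521⌋ = 3 − 3 = 0
n=20: ⌊(21·71+419)/521⌋ − ⌊(20·71+419)/521⌋ = ⌊1910/521⌋ − ⌊1839/521⌋ = 3 − 3 = 0
n=21: ⌊(22·71+419)/521⌋ − ⌊(21·71+419)/521⌋ = ⌊1981/521⌋ − ⌊1910/521⌋ = 3 − 3 = 0
n=22: ⌊(23·71+419)/521⌋ − ⌊(22·71+419)/521⌋ = ⌊2052/521⌋ − ⌊1981/521⌋ = 3 − 3 = 0
n=23: ⌊(24·71+419)/521⌋ − ⌊(23·71+419)/521⌋ = ⌊2123/521⌋ − ⌊2052/521⌋ = 4 − 3 = 1
n=24: ⌊(25·71+419)/521⌋ − ⌊(24·71+419)/521⌋ = ⌊2194/521⌋ − ⌊2123/521⌋ = 4 − 4 = 0
n=25: ⌊(26·71+419)/521⌋ − ⌊(25·71+419)/521⌋ = ⌊2265/521⌋ − ⌊2194/521⌋ = 4 − 4 = 0
n=26: ⌊(27·71+419)/521⌋ − ⌊(26·71+419)/521⌋ = ⌊2336/521⌋ − ⌊2265/521⌋ = 4 − 4 = 0
n=27: ⌊(28·71+419)/521⌋ − ⌊(27·71+419)/521⌋ = ⌊2407/521⌋ − ⌊2336/521⌋ = 4 − 4 = 0
n=28: ⌊(29·71+419)/521⌋ − ⌊(28·71+419)/521⌋ = ⌊2478/521⌋ − ⌊2407/521⌋ = 4 − 4 = 0
n=29: ⌊(30·71+419)/521⌋ − ⌊(29·71+419)/521⌋ = ⌊2549/521⌋ − ⌊2478/521⌋ = 4 − 4 = 0
n=30: ⌊(31·71+419)/521⌋ − ⌊(30·71+419)/521⌋ = ⌊2620/521⌋ − ⌊2549/521⌋ = 5 − 4 = 1
n=31: ⌊(32·71+419)/521⌋ − ⌊(31·71+419)/521⌋ = ⌊2691/521⌋ − ⌊2620/521⌋ = 5 − 5 = 0
n=32: ⌊(33·71+419)/521⌋ − ⌊(32·71+419)/521⌋ = ⌊2762/521⌋ − ⌊2691/521⌋ = 5 − 5 = 0
n=33: ⌊(34·71+419)/521⌋ − ⌊(33·71+419)/521⌋ = ⌊2833/521⌋ − ⌊2762/521⌋ = 5 − 5 = 0
n=34: ⌊(35·71+419)/521⌋ − ⌊(34·71+419)/521⌋ = ⌊2904/521⌋ − ⌊2833/521⌋ = 5 − 5 = 0
n=35: ⌊(36·71+419)/521⌋ − ⌊(35·71+419)/521⌋ = ⌊2975/521⌋ − ⌊2904/521⌋ = 5 − 5 = 0
n=36: ⌊(37·71+419)/521⌋ − ⌊(36·71+419)/521⌋ = ⌊3046/521⌋ − ⌊2975/521⌋ = 5 − 5 = 0
n=37: ⌊(38·71+419)/521⌋ − ⌊(37·71+419)/521⌋ = ⌊3117/521⌋ − ⌊3046/521⌋ = 5 − 5 = 0
n=38: ⌊(39·71+419)/521⌋ − ⌊(38·71+419)/521⌋ = ⌊3188/521⌋ − ⌊3117/521⌋ = 6 − 5 = 1
n=39: ⌊(40·71+419)/521⌋ − ⌊(39·71+419)/521⌋ = ⌊3259/521⌋ − ⌊3188/521⌋ = 6 − 6 = 0
n=40: ⌊(41·71+419)/521⌋ − ⌊(40·71+419)/521⌋ = ⌊3330/521⌋ − ⌊3259/521⌋ = 6 − 6 = 0
n=41: ⌊(42·71+419)/521⌋ − ⌊(41·71+419)/521⌋ = ⌊3401/521⌋ − ⌊3330/521⌋ = 6 − 6 = 0
n=42: ⌊(43·71+419)/521⌋ − ⌊(42·71+419)/521⌋ = ⌊3472/521⌋ − ⌊3401/521⌋ = 6 − 6 = 0
n=43: ⌊(44·71+419)/521⌋ − ⌊(43·71+419)/521⌋ = ⌊3543/521⌋ − ⌊3472/521⌋ = 6 − 6 = 0
n=44: ⌊(45·71+419)/521⌋ − ⌊(44·71+419)/521⌋ = ⌊3614/521⌋ − ⌊3543/521⌋ = 6 − 6 = 0
n=45: ⌊(46·71+419)/521⌋ − ⌊(45·71+419)/521⌋ = ⌊3685/521⌋ − ⌊3614/521⌋ = 7 − 6 = 1
n=46: ⌊(47·71+419)/521⌋ − ⌊(46·71+419)/521⌋ = ⌊3756/521⌋ − ⌊3685/521⌋ = 7 − 7 = 0
n=47: ⌊(48·71+419)/521⌋ − ⌊(47·71+419)/521⌋ = ⌊3827/521⌋ − ⌊3756/521⌋ = 7 − 7 = 0
n=48: ⌊(49·71+419)/521⌋ − ⌊(48·71+419)/521⌋ = ⌊3898/521⌋ − ⌊3827/521⌋ = 7 − 7 = 0
n=49: ⌊(50·71+419)/521⌋ − ⌊(49·71+419)/521⌋ = ⌊3969/521⌋ − ⌊3898/521⌋ = 7 − 7 = 0
n=50: ⌊(51·71+419)/521⌋ − ⌊(50·71+419)/521⌋ = ⌊4040/521⌋ − ⌊3969/521⌋ = 7 − 7 = 0
n=51: ⌊(52·71+419)/521⌋ − ⌊(51·71+419)/521⌋ = ⌊4111/521⌋ − ⌊4040/521⌋ = 7 − 7 = 0
n=52: ⌊(53·71+419)/521⌋ − ⌊(52·71+419)/521⌋ = ⌊4182/521⌋ − ⌊4111/521⌋ = 8 − 7 = 1
n=53: ⌊(54·71+419)/521⌋ − ⌊(53·71+419)/521⌋ = ⌊4253/521⌋ − ⌊4182/521⌋ = 8 − 8 = 0
n=54: ⌊(55·71+419)/521⌋ − ⌊(54·71+419)/521⌋ = ⌊4324/521⌋ − ⌊4253/521⌋ = 8 − 8 = 0
n=55: ⌊(56·71+419)/521⌋ − ⌊(55·71+419)/521⌋ = ⌊4395/521⌋ − ⌊4324/521⌋ = 8 − 8 = 0
n=56: ⌊(57·71+419)/521⌋ − ⌊(56·71+419)/521⌋ = ⌊4466/521⌋ − ⌊4395/521⌋ = 8 − 8 = 0
n=57: ⌊(58·71+419)/521⌋ − ⌊(57·71+419)/521⌋ = ⌊4537/521⌋ − ⌊4466/521⌋ = 8 − 8 = 0
n=58: ⌊(59·71+419)/521⌋ − ⌊(58·71+419)/521⌋ = ⌊4608/521⌋ − ⌊4537/521⌋ = 8 − 8 = 0
n=59: ⌊(60·71+419)/521⌋ − ⌊(59·71+419)/521⌋ = ⌊4679/521⌋ − ⌊4608/521⌋ = 8 − 8 = 0
n=60: ⌊(61·71+419)/521⌋ − ⌊(60·71+419)/521⌋ = ⌊4750/521⌋ − ⌊4679/521⌋ = 9 − 8 = 1
n=61: ⌊(62·71+419)/521⌋ − ⌊(61·71+419)/521⌋ = ⌊4821/521⌋ − ⌊4750/521⌋ = 9 − 9 = 0
n=62: ⌊(63·71+419)/521⌋ − ⌊(62·71+419)/521⌋ = ⌊4892/521⌋ − ⌊4821/521⌋ = 9 − 9 = 0
n=63: ⌊(64·71+419)/521⌋ − ⌊(63·71+419)/521⌋ = ⌊4963/521⌋ − ⌊4892/521⌋ = 9 − 9 = 0
n=64: ⌊(65·71+419)/521⌋ − ⌊(64·71+419)/521⌋ = ⌊5034/521⌋ − ⌊4963/521⌋ = 9 − 9 = 0
n=65: ⌊(66·71+419)/521⌋ − ⌊(65·71+419)/521⌋ = ⌊5105/521⌋ − ⌊5034/521⌋ = 9 − 9 = 0
n=66: ⌊(67·71+419)/521⌋ − ⌊(66·71+419)/521⌋ = ⌊5176/521⌋ − ⌊5105/521⌋ = 9 − 9 = 0
n=67: ⌊(68·71+419)/521⌋ − ⌊(67·71+419)/521⌋ = ⌊5247/521⌋ − ⌊5176/521⌋ = 10 − 9 = 1
n=68: ⌊(69·71+419)/521⌋ − ⌊(68·71+419)/521⌋ = ⌊5318/521⌋ − ⌊5247/521⌋ = 10 − 10 = 0
n=69: ⌊(70·71+419)/521⌋ − ⌊(69·71+419)/521⌋ = ⌊5389/521⌋ − ⌊5318/521⌋ = 10 − 10 = 0
n=70: ⌊(71·71+419)/521⌋ − ⌊(70·71+419)/521⌋ = ⌊5460/521⌋ − ⌊5389/521⌋ = 10 − 10 = 0
n=71: ⌊(72·71+419)/521⌋ − ⌊(71·71+419)/521⌋ = ⌊5531/521⌋ − ⌊5460/521⌋ = 10 − 10 = 0
n=72: ⌊(73·71+419)/521⌋ − ⌊(72·71+419)/521⌋ = ⌊5602/521⌋ − ⌊5531/521⌋ = 10 − 10 = 0


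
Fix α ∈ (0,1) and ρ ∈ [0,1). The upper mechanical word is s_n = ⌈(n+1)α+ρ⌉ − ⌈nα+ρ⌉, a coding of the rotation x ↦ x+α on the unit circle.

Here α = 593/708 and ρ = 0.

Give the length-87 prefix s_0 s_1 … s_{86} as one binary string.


n=0: ⌈(1·593)/708⌉ − ⌈(0·593)/708⌉ = ⌈593/708⌉ − ⌈0/708⌉ = 1 − 0 = 1
n=1: ⌈(2·593)/708⌉ − ⌈(1·593)/708⌉ = ⌈1186/708⌉ − ⌈593/708⌉ = 2 − 1 = 1
n=2: ⌈(3·593)/708⌉ − ⌈(2·593)/708⌉ = ⌈1779/708⌉ − ⌈1186/708⌉ = 3 − 2 = 1
n=3: ⌈(4·593)/708⌉ − ⌈(3·593)/708⌉ = ⌈2372/708⌉ − ⌈1779/708⌉ = 4 − 3 = 1
n=4: ⌈(5·593)/708⌉ − ⌈(4·593)/708⌉ = ⌈2965/708⌉ − ⌈2372/708⌉ = 5 − 4 = 1
n=5: ⌈(6·593)/708⌉ − ⌈(5·593)/708⌉ = ⌈3558/708⌉ − ⌈2965/708⌉ = 6 − 5 = 1
n=6: ⌈(7·593)/708⌉ − ⌈(6·593)/708⌉ = ⌈4151/708⌉ − ⌈3558/708⌉ = 6 − 6 = 0
n=7: ⌈(8·593)/708⌉ − ⌈(7·593)/708⌉ = ⌈4744/708⌉ − ⌈4151/708⌉ = 7 − 6 = 1
n=8: ⌈(9·593)/708⌉ − ⌈(8·593)/708⌉ = ⌈5337/708⌉ − ⌈4744/708⌉ = 8 − 7 = 1
n=9: ⌈(10·593)/708⌉ − ⌈(9·593)/708⌉ = ⌈5930/708⌉ − ⌈5337/708⌉ = 9 − 8 = 1
n=10: ⌈(11·593)/708⌉ − ⌈(10·593)/708⌉ = ⌈6523/708⌉ − ⌈5930/708⌉ = 10 − 9 = 1
n=11: ⌈(12·593)/708⌉ − ⌈(11·593)/708⌉ = ⌈7116/708⌉ − ⌈6523/708⌉ = 11 − 10 = 1
n=12: ⌈(13·593)/708⌉ − ⌈(12·593)/708⌉ = ⌈7709/708⌉ − ⌈7116/708⌉ = 11 − 11 = 0
n=13: ⌈(14·593)/708⌉ − ⌈(13·593)/708⌉ = ⌈8302/708⌉ − ⌈7709/708⌉ = 12 − 11 = 1
n=14: ⌈(15·593)/708⌉ − ⌈(14·593)/708⌉ = ⌈8895/708⌉ − ⌈8302/708⌉ = 13 − 12 = 1
n=15: ⌈(16·593)/708⌉ − ⌈(15·593)/708⌉ = ⌈9488/708⌉ − ⌈8895/708⌉ = 14 − 13 = 1
n=16: ⌈(17·593)/708⌉ − ⌈(16·593)/708⌉ = ⌈10081/708⌉ − ⌈9488/708⌉ = 15 − 14 = 1
n=17: ⌈(18·593)/708⌉ − ⌈(17·593)/708⌉ = ⌈10674/708⌉ − ⌈10081/708⌉ = 16 − 15 = 1
n=18: ⌈(19·593)/708⌉ − ⌈(18·593)/708⌉ = ⌈11267/708⌉ − ⌈10674/708⌉ = 16 − 16 = 0
n=19: ⌈(20·593)/708⌉ − ⌈(19·593)/708⌉ = ⌈11860/708⌉ − ⌈11267/708⌉ = 17 − 16 = 1
n=20: ⌈(21·593)/708⌉ − ⌈(20·593)/708⌉ = ⌈12453/708⌉ − ⌈11860/708⌉ = 18 − 17 = 1
n=21: ⌈(22·593)/708⌉ − ⌈(21·593)/708⌉ = ⌈13046/708⌉ − ⌈12453/708⌉ = 19 − 18 = 1
n=22: ⌈(23·593)/708⌉ − ⌈(22·593)/708⌉ = ⌈13639/708⌉ − ⌈13046/708⌉ = 20 − 19 = 1
n=23: ⌈(24·593)/708⌉ − ⌈(23·593)/708⌉ = ⌈14232/708⌉ − ⌈13639/708⌉ = 21 − 20 = 1
n=24: ⌈(25·593)/708⌉ − ⌈(24·593)/708⌉ = ⌈14825/708⌉ − ⌈14232/708⌉ = 21 − 21 = 0
n=25: ⌈(26·593)/708⌉ − ⌈(25·593)/708⌉ = ⌈15418/708⌉ − ⌈14825/708⌉ = 22 − 21 = 1
n=26: ⌈(27·593)/708⌉ − ⌈(26·593)/708⌉ = ⌈16011/708⌉ − ⌈15418/708⌉ = 23 − 22 = 1
n=27: ⌈(28·593)/708⌉ − ⌈(27·593)/708⌉ = ⌈16604/708⌉ − ⌈16011/708⌉ = 24 − 23 = 1
n=28: ⌈(29·593)/708⌉ − ⌈(28·593)/708⌉ = ⌈17197/708⌉ − ⌈16604/708⌉ = 25 − 24 = 1
n=29: ⌈(30·593)/708⌉ − ⌈(29·593)/708⌉ = ⌈17790/708⌉ − ⌈17197/708⌉ = 26 − 25 = 1
n=30: ⌈(31·593)/708⌉ − ⌈(30·593)/708⌉ = ⌈18383/708⌉ − ⌈17790/708⌉ = 26 − 26 = 0
n=31: ⌈(32·593)/708⌉ − ⌈(31·593)/708⌉ = ⌈18976/708⌉ − ⌈18383/708⌉ = 27 − 26 = 1
n=32: ⌈(33·593)/708⌉ − ⌈(32·593)/708⌉ = ⌈19569/708⌉ − ⌈18976/708⌉ = 28 − 27 = 1
n=33: ⌈(34·593)/708⌉ − ⌈(33·593)/708⌉ = ⌈20162/708⌉ − ⌈19569/708⌉ = 29 − 28 = 1
n=34: ⌈(35·593)/708⌉ − ⌈(34·593)/708⌉ = ⌈20755/708⌉ − ⌈20162/708⌉ = 30 − 29 = 1
n=35: ⌈(36·593)/708⌉ − ⌈(35·593)/708⌉ = ⌈21348/708⌉ − ⌈20755/708⌉ = 31 − 30 = 1
n=36: ⌈(37·593)/708⌉ − ⌈(36·593)/708⌉ = ⌈21941/708⌉ − ⌈21348/708⌉ = 31 − 31 = 0
n=37: ⌈(38·593)/708⌉ − ⌈(37·593)/708⌉ = ⌈22534/708⌉ − ⌈21941/708⌉ = 32 − 31 = 1
n=38: ⌈(39·593)/708⌉ − ⌈(38·593)/708⌉ = ⌈23127/708⌉ − ⌈22534/708⌉ = 33 − 32 = 1
n=39: ⌈(40·593)/708⌉ − ⌈(39·593)/708⌉ = ⌈23720/708⌉ − ⌈23127/708⌉ = 34 − 33 = 1
n=40: ⌈(41·593)/708⌉ − ⌈(40·593)/708⌉ = ⌈24313/708⌉ − ⌈23720/708⌉ = 35 − 34 = 1
n=41: ⌈(42·593)/708⌉ − ⌈(41·593)/708⌉ = ⌈24906/708⌉ − ⌈24313/708⌉ = 36 − 35 = 1
n=42: ⌈(43·593)/708⌉ − ⌈(42·593)/708⌉ = ⌈25499/708⌉ − ⌈24906/708⌉ = 37 − 36 = 1
n=43: ⌈(44·593)/708⌉ − ⌈(43·593)/708⌉ = ⌈26092/708⌉ − ⌈25499/708⌉ = 37 − 37 = 0
n=44: ⌈(45·593)/708⌉ − ⌈(44·593)/708⌉ = ⌈26685/708⌉ − ⌈26092/708⌉ = 38 − 37 = 1
n=45: ⌈(46·593)/708⌉ − ⌈(45·593)/708⌉ = ⌈27278/708⌉ − ⌈26685/708⌉ = 39 − 38 = 1
n=46: ⌈(47·593)/708⌉ − ⌈(46·593)/708⌉ = ⌈27871/708⌉ − ⌈27278/708⌉ = 40 − 39 = 1
n=47: ⌈(48·593)/708⌉ − ⌈(47·593)/708⌉ = ⌈28464/708⌉ − ⌈27871/708⌉ = 41 − 40 = 1
n=48: ⌈(49·593)/708⌉ − ⌈(48·593)/708⌉ = ⌈29057/708⌉ − ⌈28464/708⌉ = 42 − 41 = 1
n=49: ⌈(50·593)/708⌉ − ⌈(49·593)/708⌉ = ⌈29650/708⌉ − ⌈29057/708⌉ = 42 − 42 = 0
n=50: ⌈(51·593)/708⌉ − ⌈(50·593)/708⌉ = ⌈30243/708⌉ − ⌈29650/708⌉ = 43 − 42 = 1
n=51: ⌈(52·593)/708⌉ − ⌈(51·593)/708⌉ = ⌈30836/708⌉ − ⌈30243/708⌉ = 44 − 43 = 1
n=52: ⌈(53·593)/708⌉ − ⌈(52·593)/708⌉ = ⌈31429/708⌉ − ⌈30836/708⌉ = 45 − 44 = 1
n=53: ⌈(54·593)/708⌉ − ⌈(53·593)/708⌉ = ⌈32022/708⌉ − ⌈31429/708⌉ = 46 − 45 = 1
n=54: ⌈(55·593)/708⌉ − ⌈(54·593)/708⌉ = ⌈32615/708⌉ − ⌈32022/708⌉ = 47 − 46 = 1
n=55: ⌈(56·593)/708⌉ − ⌈(55·593)/708⌉ = ⌈33208/708⌉ − ⌈32615/708⌉ = 47 − 47 = 0
n=56: ⌈(57·593)/708⌉ − ⌈(56·593)/708⌉ = ⌈33801/708⌉ − ⌈33208/708⌉ = 48 − 47 = 1
n=57: ⌈(58·593)/708⌉ − ⌈(57·593)/708⌉ = ⌈34394/708⌉ − ⌈33801/708⌉ = 49 − 48 = 1
n=58: ⌈(59·593)/708⌉ − ⌈(58·593)/708⌉ = ⌈34987/708⌉ − ⌈34394/708⌉ = 50 − 49 = 1
n=59: ⌈(60·593)/708⌉ − ⌈(59·593)/708⌉ = ⌈35580/708⌉ − ⌈34987/708⌉ = 51 − 50 = 1
n=60: ⌈(61·593)/708⌉ − ⌈(60·593)/708⌉ = ⌈36173/708⌉ − ⌈35580/708⌉ = 52 − 51 = 1
n=61: ⌈(62·593)/708⌉ − ⌈(61·593)/708⌉ = ⌈36766/708⌉ − ⌈36173/708⌉ = 52 − 52 = 0
n=62: ⌈(63·593)/708⌉ − ⌈(62·593)/708⌉ = ⌈37359/708⌉ − ⌈36766/708⌉ = 53 − 52 = 1
n=63: ⌈(64·593)/708⌉ − ⌈(63·593)/708⌉ = ⌈37952/708⌉ − ⌈37359/708⌉ = 54 − 53 = 1
n=64: ⌈(65·593)/708⌉ − ⌈(64·593)/708⌉ = ⌈38545/708⌉ − ⌈37952/708⌉ = 55 − 54 = 1
n=65: ⌈(66·593)/708⌉ − ⌈(65·593)/708⌉ = ⌈39138/708⌉ − ⌈38545/708⌉ = 56 − 55 = 1
n=66: ⌈(67·593)/708⌉ − ⌈(66·593)/708⌉ = ⌈39731/708⌉ − ⌈39138/708⌉ = 57 − 56 = 1
n=67: ⌈(68·593)/708⌉ − ⌈(67·593)/708⌉ = ⌈40324/708⌉ − ⌈39731/708⌉ = 57 − 57 = 0
n=68: ⌈(69·593)/708⌉ − ⌈(68·593)/708⌉ = ⌈40917/708⌉ − ⌈40324/708⌉ = 58 − 57 = 1
n=69: ⌈(70·593)/708⌉ − ⌈(69·593)/708⌉ = ⌈41510/708⌉ − ⌈40917/708⌉ = 59 − 58 = 1
n=70: ⌈(71·593)/708⌉ − ⌈(70·593)/708⌉ = ⌈42103/708⌉ − ⌈41510/708⌉ = 60 − 59 = 1
n=71: ⌈(72·593)/708⌉ − ⌈(71·593)/708⌉ = ⌈42696/708⌉ − ⌈42103/708⌉ = 61 − 60 = 1
n=72: ⌈(73·593)/708⌉ − ⌈(72·593)/708⌉ = ⌈43289/708⌉ − ⌈42696/708⌉ = 62 − 61 = 1
n=73: ⌈(74·593)/708⌉ − ⌈(73·593)/708⌉ = ⌈43882/708⌉ − ⌈43289/708⌉ = 62 − 62 = 0
n=74: ⌈(75·593)/708⌉ − ⌈(74·593)/708⌉ = ⌈44475/708⌉ − ⌈43882/708⌉ = 63 − 62 = 1
n=75: ⌈(76·593)/708⌉ − ⌈(75·593)/708⌉ = ⌈45068/708⌉ − ⌈44475/708⌉ = 64 − 63 = 1
n=76: ⌈(77·593)/708⌉ − ⌈(76·593)/708⌉ = ⌈45661/708⌉ − ⌈45068/708⌉ = 65 − 64 = 1
n=77: ⌈(78·593)/708⌉ − ⌈(77·593)/708⌉ = ⌈46254/708⌉ − ⌈45661/708⌉ = 66 − 65 = 1
n=78: ⌈(79·593)/708⌉ − ⌈(78·593)/708⌉ = ⌈46847/708⌉ − ⌈46254/708⌉ = 67 − 66 = 1
n=79: ⌈(80·593)/708⌉ − ⌈(79·593)/708⌉ = ⌈47440/708⌉ − ⌈46847/708⌉ = 68 − 67 = 1
n=80: ⌈(81·593)/708⌉ − ⌈(80·593)/708⌉ = ⌈48033/708⌉ − ⌈47440/708⌉ = 68 − 68 = 0
n=81: ⌈(82·593)/708⌉ − ⌈(81·593)/708⌉ = ⌈48626/708⌉ − ⌈48033/708⌉ = 69 − 68 = 1
n=82: ⌈(83·593)/708⌉ − ⌈(82·593)/708⌉ = ⌈49219/708⌉ − ⌈48626/708⌉ = 70 − 69 = 1
n=83: ⌈(84·593)/708⌉ − ⌈(83·593)/708⌉ = ⌈49812/708⌉ − ⌈49219/708⌉ = 71 − 70 = 1
n=84: ⌈(85·593)/708⌉ − ⌈(84·593)/708⌉ = ⌈50405/708⌉ − ⌈49812/708⌉ = 72 − 71 = 1
n=85: ⌈(86·593)/708⌉ − ⌈(85·593)/708⌉ = ⌈50998/708⌉ − ⌈50405/708⌉ = 73 − 72 = 1
n=86: ⌈(87·593)/708⌉ − ⌈(86·593)/708⌉ = ⌈51591/708⌉ − ⌈50998/708⌉ = 73 − 73 = 0

111111011111011111011111011111011111011111101111101111101111101111101111101111110111110


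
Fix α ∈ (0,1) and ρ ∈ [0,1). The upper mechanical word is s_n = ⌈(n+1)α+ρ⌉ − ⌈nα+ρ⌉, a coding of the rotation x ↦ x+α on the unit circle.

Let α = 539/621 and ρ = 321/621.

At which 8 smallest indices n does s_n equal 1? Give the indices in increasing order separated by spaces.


n=0: ⌈860/621⌉−⌈321/621⌉ = 2−1 = 1  ← one
n=1: ⌈1399/621⌉−⌈860/621⌉ = 3−2 = 1  ← one
n=2: ⌈1938/621⌉−⌈1399/621⌉ = 4−3 = 1  ← one
n=3: ⌈2477/621⌉−⌈1938/621⌉ = 4−4 = 0
n=4: ⌈3016/621⌉−⌈2477/621⌉ = 5−4 = 1  ← one
n=5: ⌈3555/621⌉−⌈3016/621⌉ = 6−5 = 1  ← one
n=6: ⌈4094/621⌉−⌈3555/621⌉ = 7−6 = 1  ← one
n=7: ⌈4633/621⌉−⌈4094/621⌉ = 8−7 = 1  ← one
n=8: ⌈5172/621⌉−⌈4633/621⌉ = 9−8 = 1  ← one
positions of the first 8 ones: 0 1 2 4 5 6 7 8

0 1 2 4 5 6 7 8


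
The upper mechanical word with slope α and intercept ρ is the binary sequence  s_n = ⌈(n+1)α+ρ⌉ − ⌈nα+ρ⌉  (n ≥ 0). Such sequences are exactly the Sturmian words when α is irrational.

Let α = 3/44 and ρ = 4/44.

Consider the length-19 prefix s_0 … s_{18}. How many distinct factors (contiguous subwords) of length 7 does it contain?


t_n = ⌈(n·3+4)/44⌉ for n = 0 … 19:
  n=0…9: ⌈4/44⌉=1 ⌈7/44⌉=1 ⌈10/44⌉=1 ⌈13/44⌉=1 ⌈16/44⌉=1 ⌈19/44⌉=1 ⌈22/44⌉=1 ⌈25/44⌉=1 ⌈28/44⌉=1 ⌈31/44⌉=1
  n=10…19: ⌈34/44⌉=1 ⌈37/44⌉=1 ⌈40/44⌉=1 ⌈43/44⌉=1 ⌈46/44⌉=2 ⌈49/44⌉=2 ⌈52/44⌉=2 ⌈55/44⌉=2 ⌈58/44⌉=2 ⌈61/44⌉=2
s_n = t_(n+1) − t_n for n = 0 … 18 gives
prefix = 0000000000000100000
slide a length-7 window over [0..6] … [12..18] (13 windows); first occurrence of each distinct factor:
  [  0..  6] 0000000
  [  7.. 13] 0000001
  [  8.. 14] 0000010
  [  9.. 15] 0000100
  [ 10.. 16] 0001000
  [ 11.. 17] 0010000
  [ 12.. 18] 0100000
  (the other 6 windows repeat one of these)
distinct factors: {0000000, 0000001, 0000010, 0000100, 0001000, 0010000, 0100000}
count = 7  (Sturmian bound for length 7 is 8)

7


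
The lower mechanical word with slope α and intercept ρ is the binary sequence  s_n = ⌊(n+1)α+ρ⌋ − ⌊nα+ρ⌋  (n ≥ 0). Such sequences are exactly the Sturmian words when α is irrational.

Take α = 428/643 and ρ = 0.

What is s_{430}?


0

(n+1)α + ρ = (431·428) / 643 = 184468/643
nα + ρ     = (430·428) / 643 = 184040/643
⌊184468/643⌋ = 286,  ⌊184040/643⌋ = 286
s_{430} = 286 − 286 = 0


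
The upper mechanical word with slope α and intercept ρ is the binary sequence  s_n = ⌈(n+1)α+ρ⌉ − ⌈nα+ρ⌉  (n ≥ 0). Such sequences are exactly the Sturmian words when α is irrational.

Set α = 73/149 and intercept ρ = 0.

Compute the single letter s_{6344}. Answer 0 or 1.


0

(n+1)α + ρ = (6345·73) / 149 = 463185/149
nα + ρ     = (6344·73) / 149 = 463112/149
⌈463185/149⌉ = 3109,  ⌈463112/149⌉ = 3109
s_{6344} = 3109 − 3109 = 0


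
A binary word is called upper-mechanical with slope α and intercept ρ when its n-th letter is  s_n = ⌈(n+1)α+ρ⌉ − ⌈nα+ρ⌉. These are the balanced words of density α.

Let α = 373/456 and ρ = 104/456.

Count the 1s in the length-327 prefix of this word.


#1s = Σ_{n=0}^{326} s_n = Σ_{n=0}^{326} (⌈(n+1)α+ρ⌉ − ⌈nα+ρ⌉)
the sum telescopes: every ⌈nα+ρ⌉ with 0 < n < 327 appears once with + and once with −, leaving ⌈327α+ρ⌉ − ⌈0·α+ρ⌉
327α + ρ = (327·373 + 104) / 456 = 122075/456
ρ = 104/456
⌈122075/456⌉ = 268,  ⌈104/456⌉ = 1
#1s = 268 − 1 = 267

267


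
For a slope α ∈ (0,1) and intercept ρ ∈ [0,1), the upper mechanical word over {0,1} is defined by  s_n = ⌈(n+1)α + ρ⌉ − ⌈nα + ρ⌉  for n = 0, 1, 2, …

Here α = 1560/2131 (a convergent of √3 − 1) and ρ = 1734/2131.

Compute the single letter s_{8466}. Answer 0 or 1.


(n+1)α + ρ = (8467·1560 + 1734) / 2131 = 13210254/2131
nα + ρ     = (8466·1560 + 1734) / 2131 = 13208694/2131
⌈13210254/2131⌉ = 6200,  ⌈13208694/2131⌉ = 6199
s_{8466} = 6200 − 6199 = 1

1
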